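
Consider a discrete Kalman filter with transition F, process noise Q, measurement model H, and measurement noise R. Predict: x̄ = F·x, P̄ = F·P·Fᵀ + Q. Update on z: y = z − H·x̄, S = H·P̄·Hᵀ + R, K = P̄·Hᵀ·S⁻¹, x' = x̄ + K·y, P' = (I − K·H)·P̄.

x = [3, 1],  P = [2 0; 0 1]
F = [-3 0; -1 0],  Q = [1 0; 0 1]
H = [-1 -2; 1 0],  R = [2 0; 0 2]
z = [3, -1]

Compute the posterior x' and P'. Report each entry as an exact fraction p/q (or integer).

x̄ = F·x = [-9, -3]
P̄ = F·P·Fᵀ + Q = [19 6; 6 3]
y = z − H·x̄ = [-12, 8]
S = H·P̄·Hᵀ + R = [57 -31; -31 21]
K = P̄·Hᵀ·S⁻¹ = [-31/118 61/118; -33/118 -15/118]
x' = x̄ + K·y = [-101/59, -39/59]
P' = (I − K·H)·P̄ = [61/59 -15/59; -15/59 24/59]

x' = [-101/59, -39/59]
P' = [61/59 -15/59; -15/59 24/59]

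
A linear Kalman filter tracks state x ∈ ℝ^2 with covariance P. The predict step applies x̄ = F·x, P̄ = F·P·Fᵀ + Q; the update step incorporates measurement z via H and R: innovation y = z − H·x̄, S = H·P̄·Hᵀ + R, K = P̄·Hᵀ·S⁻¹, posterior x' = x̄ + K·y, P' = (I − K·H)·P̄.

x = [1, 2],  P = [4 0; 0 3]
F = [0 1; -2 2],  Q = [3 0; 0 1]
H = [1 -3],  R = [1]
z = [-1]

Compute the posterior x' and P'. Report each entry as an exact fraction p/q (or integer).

x̄ = F·x = [2, 2]
P̄ = F·P·Fᵀ + Q = [6 6; 6 29]
y = z − H·x̄ = [3]
S = H·P̄·Hᵀ + R = [232]
K = P̄·Hᵀ·S⁻¹ = [-3/58; -81/232]
x' = x̄ + K·y = [107/58, 221/232]
P' = (I − K·H)·P̄ = [156/29 105/58; 105/58 167/232]

x' = [107/58, 221/232]
P' = [156/29 105/58; 105/58 167/232]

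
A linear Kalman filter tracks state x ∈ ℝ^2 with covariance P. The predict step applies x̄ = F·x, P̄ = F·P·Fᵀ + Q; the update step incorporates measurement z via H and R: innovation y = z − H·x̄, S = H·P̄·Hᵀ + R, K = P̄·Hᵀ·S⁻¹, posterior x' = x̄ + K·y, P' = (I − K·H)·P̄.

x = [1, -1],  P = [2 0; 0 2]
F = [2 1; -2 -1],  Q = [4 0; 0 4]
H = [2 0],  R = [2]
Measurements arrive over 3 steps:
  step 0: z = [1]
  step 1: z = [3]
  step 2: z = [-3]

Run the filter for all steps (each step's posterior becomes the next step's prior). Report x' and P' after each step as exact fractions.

step 0: x̄ = F·x = [1, -1]
step 0: P̄ = F·P·Fᵀ + Q = [14 -10; -10 14]
step 0: y = z − H·x̄ = [-1]
step 0: S = H·P̄·Hᵀ + R = [58]
step 0: K = P̄·Hᵀ·S⁻¹ = [14/29; -10/29]
step 0: x' = x̄ + K·y = [15/29, -19/29]
step 0: P' = (I − K·H)·P̄ = [14/29 -10/29; -10/29 206/29]
step 1: x̄ = F·x = [11/29, -11/29]
step 1: P̄ = F·P·Fᵀ + Q = [338/29 -222/29; -222/29 338/29]
step 1: y = z − H·x̄ = [65/29]
step 1: S = H·P̄·Hᵀ + R = [1410/29]
step 1: K = P̄·Hᵀ·S⁻¹ = [338/705; -74/235]
step 1: x' = x̄ + K·y = [205/141, -51/47]
step 1: P' = (I − K·H)·P̄ = [338/705 -74/235; -74/235 1606/235]
step 2: x̄ = F·x = [257/141, -257/141]
step 2: P̄ = F·P·Fᵀ + Q = [8102/705 -5282/705; -5282/705 8102/705]
step 2: y = z − H·x̄ = [-937/141]
step 2: S = H·P̄·Hᵀ + R = [33818/705]
step 2: K = P̄·Hᵀ·S⁻¹ = [8102/16909; -5282/16909]
step 2: x' = x̄ + K·y = [-23021/16909, 4281/16909]
step 2: P' = (I − K·H)·P̄ = [8102/16909 -5282/16909; -5282/16909 115174/16909]

step 0: x' = [15/29, -19/29], P' = [14/29 -10/29; -10/29 206/29]
step 1: x' = [205/141, -51/47], P' = [338/705 -74/235; -74/235 1606/235]
step 2: x' = [-23021/16909, 4281/16909], P' = [8102/16909 -5282/16909; -5282/16909 115174/16909]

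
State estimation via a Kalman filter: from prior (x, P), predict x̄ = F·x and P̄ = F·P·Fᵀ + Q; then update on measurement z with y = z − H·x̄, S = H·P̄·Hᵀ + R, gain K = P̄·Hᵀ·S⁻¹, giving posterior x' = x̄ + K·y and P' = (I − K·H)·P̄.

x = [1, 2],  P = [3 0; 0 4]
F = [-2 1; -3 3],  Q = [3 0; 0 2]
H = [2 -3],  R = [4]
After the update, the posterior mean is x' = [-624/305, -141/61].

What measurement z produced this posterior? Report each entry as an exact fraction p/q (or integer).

z = [3]

x̄ = F·x = [0, 3]
P̄ = F·P·Fᵀ + Q = [19 30; 30 65]
S = H·P̄·Hᵀ + R = [305]
K = P̄·Hᵀ·S⁻¹ = [-52/305; -27/61]
x' − x̄ = [-624/305, -324/61] = K·y
y = (KᵀK)⁻¹·Kᵀ·(x' − x̄) = [12]
z = y + H·x̄ = [12] + [-9] = [3]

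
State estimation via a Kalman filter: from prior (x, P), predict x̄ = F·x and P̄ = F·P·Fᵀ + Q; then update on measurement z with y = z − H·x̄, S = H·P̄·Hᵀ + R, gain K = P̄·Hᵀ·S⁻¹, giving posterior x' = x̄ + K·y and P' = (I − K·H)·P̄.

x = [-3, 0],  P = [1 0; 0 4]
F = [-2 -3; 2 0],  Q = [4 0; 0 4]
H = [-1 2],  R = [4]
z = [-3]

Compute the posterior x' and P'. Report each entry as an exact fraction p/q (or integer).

x̄ = F·x = [6, -6]
P̄ = F·P·Fᵀ + Q = [44 -4; -4 8]
y = z − H·x̄ = [15]
S = H·P̄·Hᵀ + R = [96]
K = P̄·Hᵀ·S⁻¹ = [-13/24; 5/24]
x' = x̄ + K·y = [-17/8, -23/8]
P' = (I − K·H)·P̄ = [95/6 41/6; 41/6 23/6]

x' = [-17/8, -23/8]
P' = [95/6 41/6; 41/6 23/6]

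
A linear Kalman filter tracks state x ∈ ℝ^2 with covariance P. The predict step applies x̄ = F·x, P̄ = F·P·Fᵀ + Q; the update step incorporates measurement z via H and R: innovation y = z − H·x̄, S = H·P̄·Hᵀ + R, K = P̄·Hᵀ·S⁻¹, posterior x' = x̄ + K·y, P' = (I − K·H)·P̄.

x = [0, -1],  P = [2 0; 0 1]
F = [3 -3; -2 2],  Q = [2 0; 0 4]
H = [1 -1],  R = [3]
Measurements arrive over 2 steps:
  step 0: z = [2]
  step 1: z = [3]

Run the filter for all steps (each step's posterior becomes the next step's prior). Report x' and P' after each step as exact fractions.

step 0: x' = [37/28, -11/14], P' = [227/84 43/42; 43/42 47/21]
step 1: x' = [4816/2277, -2648/2277], P' = [6143/2277 2330/2277; 2330/2277 5096/2277]

step 0: x̄ = F·x = [3, -2]
step 0: P̄ = F·P·Fᵀ + Q = [29 -18; -18 16]
step 0: y = z − H·x̄ = [-3]
step 0: S = H·P̄·Hᵀ + R = [84]
step 0: K = P̄·Hᵀ·S⁻¹ = [47/84; -17/42]
step 0: x' = x̄ + K·y = [37/28, -11/14]
step 0: P' = (I − K·H)·P̄ = [227/84 43/42; 43/42 47/21]
step 1: x̄ = F·x = [177/28, -59/14]
step 1: P̄ = F·P·Fᵀ + Q = [785/28 -243/14; -243/14 109/7]
step 1: y = z − H·x̄ = [-211/28]
step 1: S = H·P̄·Hᵀ + R = [2277/28]
step 1: K = P̄·Hᵀ·S⁻¹ = [1271/2277; -922/2277]
step 1: x' = x̄ + K·y = [4816/2277, -2648/2277]
step 1: P' = (I − K·H)·P̄ = [6143/2277 2330/2277; 2330/2277 5096/2277]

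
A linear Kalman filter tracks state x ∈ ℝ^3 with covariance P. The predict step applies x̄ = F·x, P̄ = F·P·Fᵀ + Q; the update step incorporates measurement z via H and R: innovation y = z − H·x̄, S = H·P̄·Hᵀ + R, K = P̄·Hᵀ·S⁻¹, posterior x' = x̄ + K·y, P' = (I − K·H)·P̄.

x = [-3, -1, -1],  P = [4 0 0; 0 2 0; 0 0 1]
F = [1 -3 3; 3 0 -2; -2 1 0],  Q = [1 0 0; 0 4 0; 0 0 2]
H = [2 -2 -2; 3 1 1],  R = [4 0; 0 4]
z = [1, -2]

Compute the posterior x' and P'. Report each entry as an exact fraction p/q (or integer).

x̄ = F·x = [-3, -7, 5]
P̄ = F·P·Fᵀ + Q = [32 6 -14; 6 44 -24; -14 -24 20]
y = z − H·x̄ = [3, 9]
S = H·P̄·Hᵀ + R = [260 192; 192 260]
K = P̄·Hᵀ·S⁻¹ = [244/1921 470/1921; -911/1921 1907/3842; 227/1921 -1015/3842]
x' = x̄ + K·y = [-801/1921, -15197/3842, 11437/3842]
P' = (I − K·H)·P̄ = [592/1921 498/1921 -394/1921; 498/1921 22783/1921 -20463/1921; -394/1921 -20463/1921 19615/1921]

x' = [-801/1921, -15197/3842, 11437/3842]
P' = [592/1921 498/1921 -394/1921; 498/1921 22783/1921 -20463/1921; -394/1921 -20463/1921 19615/1921]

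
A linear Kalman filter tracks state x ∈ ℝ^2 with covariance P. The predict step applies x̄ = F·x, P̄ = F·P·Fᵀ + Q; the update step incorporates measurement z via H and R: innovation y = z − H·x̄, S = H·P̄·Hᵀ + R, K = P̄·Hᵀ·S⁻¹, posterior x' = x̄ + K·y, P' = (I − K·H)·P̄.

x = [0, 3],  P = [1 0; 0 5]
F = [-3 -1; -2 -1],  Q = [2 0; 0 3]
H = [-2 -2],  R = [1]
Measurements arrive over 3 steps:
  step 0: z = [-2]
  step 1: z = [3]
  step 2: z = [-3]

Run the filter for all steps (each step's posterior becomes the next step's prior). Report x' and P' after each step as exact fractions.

step 0: x̄ = F·x = [-3, -3]
step 0: P̄ = F·P·Fᵀ + Q = [16 11; 11 12]
step 0: y = z − H·x̄ = [-14]
step 0: S = H·P̄·Hᵀ + R = [201]
step 0: K = P̄·Hᵀ·S⁻¹ = [-18/67; -46/201]
step 0: x' = x̄ + K·y = [51/67, 41/201]
step 0: P' = (I − K·H)·P̄ = [100/67 -91/67; -91/67 296/201]
step 1: x̄ = F·x = [-500/201, -347/201]
step 1: P̄ = F·P·Fᵀ + Q = [1760/201 731/201; 731/201 1007/201]
step 1: y = z − H·x̄ = [-1091/201]
step 1: S = H·P̄·Hᵀ + R = [17117/201]
step 1: K = P̄·Hᵀ·S⁻¹ = [-4982/17117; -3476/17117]
step 1: x' = x̄ + K·y = [-15538/17117, -10683/17117]
step 1: P' = (I − K·H)·P̄ = [26396/17117 -23905/17117; -23905/17117 25643/17117]
step 2: x̄ = F·x = [57297/17117, 41759/17117]
step 2: P̄ = F·P·Fᵀ + Q = [154011/17117 64494/17117; 64494/17117 86958/17117]
step 2: y = z − H·x̄ = [146761/17117]
step 2: S = H·P̄·Hᵀ + R = [1496945/17117]
step 2: K = P̄·Hᵀ·S⁻¹ = [-87402/299389; -302904/1496945]
step 2: x' = x̄ + K·y = [252783/299389, 1054883/1496945]
step 2: P' = (I − K·H)·P̄ = [462327/299389 -418626/299389; -418626/299389 2244582/1496945]

step 0: x' = [51/67, 41/201], P' = [100/67 -91/67; -91/67 296/201]
step 1: x' = [-15538/17117, -10683/17117], P' = [26396/17117 -23905/17117; -23905/17117 25643/17117]
step 2: x' = [252783/299389, 1054883/1496945], P' = [462327/299389 -418626/299389; -418626/299389 2244582/1496945]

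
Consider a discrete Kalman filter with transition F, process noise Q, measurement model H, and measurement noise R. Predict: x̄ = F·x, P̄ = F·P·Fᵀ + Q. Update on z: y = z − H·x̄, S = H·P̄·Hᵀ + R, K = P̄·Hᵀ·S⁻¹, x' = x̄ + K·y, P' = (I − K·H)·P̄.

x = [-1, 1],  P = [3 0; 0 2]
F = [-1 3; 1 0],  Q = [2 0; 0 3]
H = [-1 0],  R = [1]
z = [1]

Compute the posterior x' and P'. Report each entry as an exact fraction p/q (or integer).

x' = [-19/24, -3/8]
P' = [23/24 -1/8; -1/8 45/8]

x̄ = F·x = [4, -1]
P̄ = F·P·Fᵀ + Q = [23 -3; -3 6]
y = z − H·x̄ = [5]
S = H·P̄·Hᵀ + R = [24]
K = P̄·Hᵀ·S⁻¹ = [-23/24; 1/8]
x' = x̄ + K·y = [-19/24, -3/8]
P' = (I − K·H)·P̄ = [23/24 -1/8; -1/8 45/8]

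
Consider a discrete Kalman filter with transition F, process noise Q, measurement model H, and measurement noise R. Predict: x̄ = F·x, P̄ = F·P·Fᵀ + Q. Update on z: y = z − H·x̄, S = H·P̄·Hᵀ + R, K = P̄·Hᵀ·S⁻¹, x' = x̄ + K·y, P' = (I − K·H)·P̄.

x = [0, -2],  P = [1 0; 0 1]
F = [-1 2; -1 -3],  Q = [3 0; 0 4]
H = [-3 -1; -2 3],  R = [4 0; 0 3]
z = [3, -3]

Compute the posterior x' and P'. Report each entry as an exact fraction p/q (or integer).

x̄ = F·x = [-4, 6]
P̄ = F·P·Fᵀ + Q = [8 -5; -5 14]
y = z − H·x̄ = [-3, -29]
S = H·P̄·Hᵀ + R = [60 41; 41 221]
K = P̄·Hᵀ·S⁻¹ = [-2928/11579 -1081/11579; -1911/11579 3079/11579]
x' = x̄ + K·y = [-6183/11579, -14084/11579]
P' = (I − K·H)·P̄ = [3489/11579 1245/11579; 1245/11579 3909/11579]

x' = [-6183/11579, -14084/11579]
P' = [3489/11579 1245/11579; 1245/11579 3909/11579]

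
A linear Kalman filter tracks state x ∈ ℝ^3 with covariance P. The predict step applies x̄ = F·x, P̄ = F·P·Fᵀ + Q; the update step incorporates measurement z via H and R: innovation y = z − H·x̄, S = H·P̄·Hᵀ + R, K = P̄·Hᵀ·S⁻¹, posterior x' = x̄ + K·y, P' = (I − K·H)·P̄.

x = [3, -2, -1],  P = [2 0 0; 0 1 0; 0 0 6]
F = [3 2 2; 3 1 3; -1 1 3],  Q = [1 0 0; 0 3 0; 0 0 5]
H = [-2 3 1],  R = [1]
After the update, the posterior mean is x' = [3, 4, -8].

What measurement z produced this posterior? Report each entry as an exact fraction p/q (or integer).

x̄ = F·x = [3, 4, -8]
P̄ = F·P·Fᵀ + Q = [47 56 32; 56 76 49; 32 49 62]
S = H·P̄·Hᵀ + R = [429]
K = P̄·Hᵀ·S⁻¹ = [106/429; 5/13; 145/429]
x' − x̄ = [0, 0, 0] = K·y
y = (KᵀK)⁻¹·Kᵀ·(x' − x̄) = [0]
z = y + H·x̄ = [0] + [-2] = [-2]

z = [-2]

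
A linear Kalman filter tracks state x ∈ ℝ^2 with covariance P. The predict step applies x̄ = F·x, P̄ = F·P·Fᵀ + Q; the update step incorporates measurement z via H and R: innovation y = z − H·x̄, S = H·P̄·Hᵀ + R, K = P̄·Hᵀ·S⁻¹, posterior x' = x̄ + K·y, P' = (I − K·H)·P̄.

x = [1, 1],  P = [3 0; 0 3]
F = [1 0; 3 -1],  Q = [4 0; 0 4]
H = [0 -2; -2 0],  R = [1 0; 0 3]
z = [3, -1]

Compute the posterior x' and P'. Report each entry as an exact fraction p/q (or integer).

x' = [1303/2951, -4336/2951]
P' = [1905/2951 27/2951; 27/2951 730/2951]

x̄ = F·x = [1, 2]
P̄ = F·P·Fᵀ + Q = [7 9; 9 34]
y = z − H·x̄ = [7, 1]
S = H·P̄·Hᵀ + R = [137 36; 36 31]
K = P̄·Hᵀ·S⁻¹ = [-54/2951 -1270/2951; -1460/2951 -18/2951]
x' = x̄ + K·y = [1303/2951, -4336/2951]
P' = (I − K·H)·P̄ = [1905/2951 27/2951; 27/2951 730/2951]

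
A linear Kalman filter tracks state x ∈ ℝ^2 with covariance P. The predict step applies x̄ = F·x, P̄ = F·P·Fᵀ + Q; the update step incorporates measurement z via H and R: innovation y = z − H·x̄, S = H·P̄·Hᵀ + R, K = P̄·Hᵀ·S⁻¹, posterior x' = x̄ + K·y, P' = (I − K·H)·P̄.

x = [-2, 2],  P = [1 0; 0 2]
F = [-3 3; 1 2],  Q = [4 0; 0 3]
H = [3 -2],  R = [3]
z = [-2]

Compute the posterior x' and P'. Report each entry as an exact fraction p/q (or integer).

x' = [19/37, 57/37]
P' = [419/74 591/74; 591/74 885/74]

x̄ = F·x = [12, 2]
P̄ = F·P·Fᵀ + Q = [31 9; 9 12]
y = z − H·x̄ = [-34]
S = H·P̄·Hᵀ + R = [222]
K = P̄·Hᵀ·S⁻¹ = [25/74; 1/74]
x' = x̄ + K·y = [19/37, 57/37]
P' = (I − K·H)·P̄ = [419/74 591/74; 591/74 885/74]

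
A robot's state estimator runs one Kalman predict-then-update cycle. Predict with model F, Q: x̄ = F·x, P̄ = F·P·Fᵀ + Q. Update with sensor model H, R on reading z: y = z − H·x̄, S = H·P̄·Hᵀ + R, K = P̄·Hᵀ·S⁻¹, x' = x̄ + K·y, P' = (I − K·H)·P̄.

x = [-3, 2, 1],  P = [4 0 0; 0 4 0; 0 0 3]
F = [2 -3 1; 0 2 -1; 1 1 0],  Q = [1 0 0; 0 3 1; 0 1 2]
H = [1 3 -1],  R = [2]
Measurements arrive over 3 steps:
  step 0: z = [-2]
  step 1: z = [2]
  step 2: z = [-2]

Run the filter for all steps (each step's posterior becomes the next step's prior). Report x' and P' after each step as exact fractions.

step 0: x' = [-617/58, 72/29, -71/58], P' = [2807/58 -468/29 41/58; -468/29 188/29 66/29; 41/58 66/29 411/58]
step 1: x' = [-20435/833, 312/49, -5987/833], P' = [990923/2499 -15007/147 220384/2499; -15007/147 3949/147 -3170/147; 220384/2499 -3170/147 57788/2499]
step 2: x' = [-629487/7699, 1701737/84689, -1672646/84689], P' = [26890880/7699 -6737240/7699 6657600/7699; -6737240/7699 18613871/84689 -18261663/84689; 6657600/7699 -18261663/84689 18389925/84689]

step 0: x̄ = F·x = [-11, 3, -1]
step 0: P̄ = F·P·Fᵀ + Q = [56 -27 -4; -27 22 9; -4 9 10]
step 0: y = z − H·x̄ = [-1]
step 0: S = H·P̄·Hᵀ + R = [58]
step 0: K = P̄·Hᵀ·S⁻¹ = [-21/58; 15/29; 13/58]
step 0: x' = x̄ + K·y = [-617/58, 72/29, -71/58]
step 0: P' = (I − K·H)·P̄ = [2807/58 -468/29 41/58; -468/29 188/29 66/29; 41/58 66/29 411/58]
step 1: x̄ = F·x = [-1737/58, 359/58, -473/58]
step 1: P̄ = F·P·Fᵀ + Q = [25685/58 -5833/58 5595/58; -5833/58 1561/58 -1235/58; 5595/58 -1235/58 1427/58]
step 1: y = z − H·x̄ = [303/58]
step 1: S = H·P̄·Hᵀ + R = [2499/58]
step 1: K = P̄·Hᵀ·S⁻¹ = [2591/2499; 5/147; 463/2499]
step 1: x' = x̄ + K·y = [-20435/833, 312/49, -5987/833]
step 1: P' = (I − K·H)·P̄ = [990923/2499 -15007/147 220384/2499; -15007/147 3949/147 -3170/147; 220384/2499 -3170/147 57788/2499]
step 2: x̄ = F·x = [-1281/17, 16595/833, -15131/833]
step 2: P̄ = F·P·Fᵀ + Q = [181520/51 -44720/51 14980/17; -44720/51 549377/2499 -179989/833; 14980/17 -179989/833 184272/833]
step 2: y = z − H·x̄ = [-3813/833]
step 2: S = H·P̄·Hᵀ + R = [84689/2499]
step 2: K = P̄·Hᵀ·S⁻¹ = [10780/7699; -3182/84689; 29343/84689]
step 2: x' = x̄ + K·y = [-629487/7699, 1701737/84689, -1672646/84689]
step 2: P' = (I − K·H)·P̄ = [26890880/7699 -6737240/7699 6657600/7699; -6737240/7699 18613871/84689 -18261663/84689; 6657600/7699 -18261663/84689 18389925/84689]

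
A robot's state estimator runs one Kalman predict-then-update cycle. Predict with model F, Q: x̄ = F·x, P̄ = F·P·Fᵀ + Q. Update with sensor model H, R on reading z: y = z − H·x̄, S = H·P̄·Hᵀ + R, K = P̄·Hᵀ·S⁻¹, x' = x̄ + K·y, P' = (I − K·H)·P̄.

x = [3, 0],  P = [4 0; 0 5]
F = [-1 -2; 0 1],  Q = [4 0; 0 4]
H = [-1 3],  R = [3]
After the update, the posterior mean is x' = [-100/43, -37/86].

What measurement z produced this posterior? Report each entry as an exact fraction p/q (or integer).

x̄ = F·x = [-3, 0]
P̄ = F·P·Fᵀ + Q = [28 -10; -10 9]
S = H·P̄·Hᵀ + R = [172]
K = P̄·Hᵀ·S⁻¹ = [-29/86; 37/172]
x' − x̄ = [29/43, -37/86] = K·y
y = (KᵀK)⁻¹·Kᵀ·(x' − x̄) = [-2]
z = y + H·x̄ = [-2] + [3] = [1]

z = [1]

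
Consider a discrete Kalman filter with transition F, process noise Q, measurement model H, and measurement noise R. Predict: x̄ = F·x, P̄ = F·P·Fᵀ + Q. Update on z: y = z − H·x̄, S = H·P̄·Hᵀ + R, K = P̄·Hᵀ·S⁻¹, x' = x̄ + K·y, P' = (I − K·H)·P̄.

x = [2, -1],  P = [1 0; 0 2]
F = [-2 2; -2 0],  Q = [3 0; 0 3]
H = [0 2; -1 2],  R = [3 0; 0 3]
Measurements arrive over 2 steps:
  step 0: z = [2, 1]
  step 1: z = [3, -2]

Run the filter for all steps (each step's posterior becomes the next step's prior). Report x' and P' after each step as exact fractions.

step 0: x̄ = F·x = [-6, -4]
step 0: P̄ = F·P·Fᵀ + Q = [15 4; 4 7]
step 0: y = z − H·x̄ = [10, 3]
step 0: S = H·P̄·Hᵀ + R = [31 20; 20 30]
step 0: K = P̄·Hᵀ·S⁻¹ = [38/53 -377/530; 22/53 3/53]
step 0: x' = x̄ + K·y = [-511/530, 17/53]
step 0: P' = (I − K·H)·P̄ = [2271/530 57/53; 57/53 33/53]
step 1: x̄ = F·x = [681/265, 511/265]
step 1: P̄ = F·P·Fᵀ + Q = [3717/265 3402/265; 3402/265 5337/265]
step 1: y = z − H·x̄ = [-227/265, -871/265]
step 1: S = H·P̄·Hᵀ + R = [22143/265 14544/265; 14544/265 12252/265]
step 1: K = P̄·Hᵀ·S⁻¹ = [576/895 -1833/3580; 2622/6265 606/6265]
step 1: x' = x̄ + K·y = [13251/3580, 7843/6265]
step 1: P' = (I − K·H)·P̄ = [12411/3580 864/895; 864/895 3933/6265]

step 0: x' = [-511/530, 17/53], P' = [2271/530 57/53; 57/53 33/53]
step 1: x' = [13251/3580, 7843/6265], P' = [12411/3580 864/895; 864/895 3933/6265]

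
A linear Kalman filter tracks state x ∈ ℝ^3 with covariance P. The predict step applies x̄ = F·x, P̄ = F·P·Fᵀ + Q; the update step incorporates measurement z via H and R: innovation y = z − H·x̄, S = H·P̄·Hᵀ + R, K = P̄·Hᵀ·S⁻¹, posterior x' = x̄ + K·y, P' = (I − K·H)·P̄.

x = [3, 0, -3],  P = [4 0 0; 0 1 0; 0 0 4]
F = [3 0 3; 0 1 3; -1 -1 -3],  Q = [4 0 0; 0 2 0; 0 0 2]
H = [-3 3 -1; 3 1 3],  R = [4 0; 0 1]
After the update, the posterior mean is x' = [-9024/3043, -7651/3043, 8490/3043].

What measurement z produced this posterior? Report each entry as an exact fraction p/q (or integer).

x̄ = F·x = [0, -9, 6]
P̄ = F·P·Fᵀ + Q = [76 36 -48; 36 39 -37; -48 -37 43]
S = H·P̄·Hᵀ + R = [368 -200; -200 241]
K = P̄·Hᵀ·S⁻¹ = [831/6086 1860/3043; 9143/24344 1403/3043; -6405/24344 -1321/3043]
x' − x̄ = [-9024/3043, 19736/3043, -9768/3043] = K·y
y = (KᵀK)⁻¹·Kᵀ·(x' − x̄) = [32, -12]
z = y + H·x̄ = [32, -12] + [-33, 9] = [-1, -3]

z = [-1, -3]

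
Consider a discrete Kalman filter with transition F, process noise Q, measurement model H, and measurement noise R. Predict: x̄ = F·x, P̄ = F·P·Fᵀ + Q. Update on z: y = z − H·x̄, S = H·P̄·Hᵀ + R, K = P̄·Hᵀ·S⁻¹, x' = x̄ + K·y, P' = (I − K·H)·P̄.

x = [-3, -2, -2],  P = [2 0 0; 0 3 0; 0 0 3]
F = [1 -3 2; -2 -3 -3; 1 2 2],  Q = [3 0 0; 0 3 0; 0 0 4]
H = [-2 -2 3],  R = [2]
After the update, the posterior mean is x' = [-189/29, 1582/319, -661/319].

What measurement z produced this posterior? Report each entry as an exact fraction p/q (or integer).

x̄ = F·x = [-1, 18, -11]
P̄ = F·P·Fᵀ + Q = [44 5 -4; 5 65 -40; -4 -40 30]
S = H·P̄·Hᵀ + R = [1276]
K = P̄·Hᵀ·S⁻¹ = [-5/58; -65/319; 89/638]
x' − x̄ = [-160/29, -4160/319, 2848/319] = K·y
y = (KᵀK)⁻¹·Kᵀ·(x' − x̄) = [64]
z = y + H·x̄ = [64] + [-67] = [-3]

z = [-3]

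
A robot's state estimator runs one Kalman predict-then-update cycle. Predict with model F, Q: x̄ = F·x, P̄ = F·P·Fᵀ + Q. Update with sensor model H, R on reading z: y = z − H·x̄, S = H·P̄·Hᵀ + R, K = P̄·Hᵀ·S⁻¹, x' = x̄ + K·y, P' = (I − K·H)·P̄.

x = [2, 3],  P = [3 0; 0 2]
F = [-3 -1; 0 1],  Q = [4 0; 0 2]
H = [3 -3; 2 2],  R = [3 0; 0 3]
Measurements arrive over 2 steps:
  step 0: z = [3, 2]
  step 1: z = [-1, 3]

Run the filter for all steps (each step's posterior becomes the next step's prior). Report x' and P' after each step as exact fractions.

step 0: x' = [6571/6648, 433/3324], P' = [1763/6648 317/3324; 317/3324 419/1662]
step 1: x' = [38069/94657, 500009/662599], P' = [72491/283971 24736/283971; 24736/283971 474470/1987797]

step 0: x̄ = F·x = [-9, 3]
step 0: P̄ = F·P·Fᵀ + Q = [33 -2; -2 4]
step 0: y = z − H·x̄ = [39, 14]
step 0: S = H·P̄·Hᵀ + R = [372 174; 174 135]
step 0: K = P̄·Hᵀ·S⁻¹ = [1129/6648 799/3324; -521/3324 385/1662]
step 0: x' = x̄ + K·y = [6571/6648, 433/3324]
step 0: P' = (I − K·H)·P̄ = [1763/6648 317/3324; 317/3324 419/1662]
step 1: x̄ = F·x = [-20579/6648, 433/3324]
step 1: P̄ = F·P·Fᵀ + Q = [47939/6648 -1789/3324; -1789/3324 3743/1662]
step 1: y = z − H·x̄ = [19229/2216, 9895/1108]
step 1: S = H·P̄·Hᵀ + R = [216849/2216 32967/1108; 32967/1108 20247/554]
step 1: K = P̄·Hᵀ·S⁻¹ = [47755/283971 21606/94657; -301318/1987797 143916/662599]
step 1: x' = x̄ + K·y = [38069/94657, 500009/662599]
step 1: P' = (I − K·H)·P̄ = [72491/283971 24736/283971; 24736/283971 474470/1987797]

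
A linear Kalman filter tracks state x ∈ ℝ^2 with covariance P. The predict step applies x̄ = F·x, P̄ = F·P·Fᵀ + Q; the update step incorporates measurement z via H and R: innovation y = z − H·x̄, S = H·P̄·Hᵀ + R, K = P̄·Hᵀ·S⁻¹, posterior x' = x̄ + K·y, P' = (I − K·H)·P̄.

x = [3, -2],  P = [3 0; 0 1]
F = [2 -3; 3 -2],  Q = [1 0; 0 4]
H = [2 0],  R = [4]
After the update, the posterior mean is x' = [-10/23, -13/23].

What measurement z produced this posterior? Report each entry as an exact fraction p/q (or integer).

z = [-2]

x̄ = F·x = [12, 13]
P̄ = F·P·Fᵀ + Q = [22 24; 24 35]
S = H·P̄·Hᵀ + R = [92]
K = P̄·Hᵀ·S⁻¹ = [11/23; 12/23]
x' − x̄ = [-286/23, -312/23] = K·y
y = (KᵀK)⁻¹·Kᵀ·(x' − x̄) = [-26]
z = y + H·x̄ = [-26] + [24] = [-2]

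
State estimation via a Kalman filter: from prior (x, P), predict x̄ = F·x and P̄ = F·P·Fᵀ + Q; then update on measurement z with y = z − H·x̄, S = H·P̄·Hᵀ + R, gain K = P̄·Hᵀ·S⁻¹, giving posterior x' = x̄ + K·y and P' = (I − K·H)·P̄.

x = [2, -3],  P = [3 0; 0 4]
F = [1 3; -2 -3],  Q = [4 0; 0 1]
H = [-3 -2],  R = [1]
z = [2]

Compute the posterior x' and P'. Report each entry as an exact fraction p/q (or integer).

x̄ = F·x = [-7, 5]
P̄ = F·P·Fᵀ + Q = [43 -42; -42 49]
y = z − H·x̄ = [-9]
S = H·P̄·Hᵀ + R = [80]
K = P̄·Hᵀ·S⁻¹ = [-9/16; 7/20]
x' = x̄ + K·y = [-31/16, 37/20]
P' = (I − K·H)·P̄ = [283/16 -105/4; -105/4 196/5]

x' = [-31/16, 37/20]
P' = [283/16 -105/4; -105/4 196/5]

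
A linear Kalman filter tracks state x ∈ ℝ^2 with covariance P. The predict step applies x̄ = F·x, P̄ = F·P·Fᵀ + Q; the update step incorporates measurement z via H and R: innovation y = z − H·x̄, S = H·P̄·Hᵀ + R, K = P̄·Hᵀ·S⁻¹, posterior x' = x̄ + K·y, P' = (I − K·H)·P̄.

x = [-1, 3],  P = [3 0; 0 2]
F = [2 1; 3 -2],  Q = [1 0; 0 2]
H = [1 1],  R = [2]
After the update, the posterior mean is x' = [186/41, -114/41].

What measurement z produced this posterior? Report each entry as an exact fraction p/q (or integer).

x̄ = F·x = [1, -9]
P̄ = F·P·Fᵀ + Q = [15 14; 14 37]
S = H·P̄·Hᵀ + R = [82]
K = P̄·Hᵀ·S⁻¹ = [29/82; 51/82]
x' − x̄ = [145/41, 255/41] = K·y
y = (KᵀK)⁻¹·Kᵀ·(x' − x̄) = [10]
z = y + H·x̄ = [10] + [-8] = [2]

z = [2]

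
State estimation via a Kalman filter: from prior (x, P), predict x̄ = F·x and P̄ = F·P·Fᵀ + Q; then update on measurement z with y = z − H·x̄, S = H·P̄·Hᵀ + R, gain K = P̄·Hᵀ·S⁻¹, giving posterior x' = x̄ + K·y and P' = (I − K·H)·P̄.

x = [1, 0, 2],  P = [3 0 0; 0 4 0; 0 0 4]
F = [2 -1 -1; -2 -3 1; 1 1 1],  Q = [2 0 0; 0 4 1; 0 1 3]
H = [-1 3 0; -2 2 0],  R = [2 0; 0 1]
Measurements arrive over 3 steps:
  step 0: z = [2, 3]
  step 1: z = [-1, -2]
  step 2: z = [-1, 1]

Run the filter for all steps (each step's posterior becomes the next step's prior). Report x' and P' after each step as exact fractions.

step 0: x̄ = F·x = [0, 0, 3]
step 0: P̄ = F·P·Fᵀ + Q = [22 -4 -2; -4 56 -13; -2 -13 14]
step 0: y = z − H·x̄ = [2, 3]
step 0: S = H·P̄·Hᵀ + R = [552 412; 412 345]
step 0: K = P̄·Hᵀ·S⁻¹ = [4847/10348 -1837/2587; 2475/5174 -578/2587; -3701/20696 775/5174]
step 0: x' = x̄ + K·y = [-475/398, 57/199, 2461/796]
step 0: P' = (I − K·H)·P̄ = [5179/5174 1671/2587 -3013/10348; 1671/2587 1382/2587 -1119/5174; -3013/10348 -1119/5174 221007/20696]
step 1: x̄ = F·x = [-4589/796, 3677/796, 1739/796]
step 1: P̄ = F·P·Fᵀ + Q = [317999/20696 -357231/20696 -174337/20696; -357231/20696 697535/20696 115241/20696; -174337/20696 115241/20696 320599/20696]
step 1: y = z − H·x̄ = [-4104/199, -4531/199]
step 1: S = H·P̄·Hᵀ + R = [1097574/2587 959882/2587; 959882/2587 867585/2587]
step 1: K = P̄·Hᵀ·S⁻¹ = [8755925/23861836 -3582563/5965459; 9715807/23861836 -874227/5965459; -10120329/23861836 3297022/5965459]
step 1: x' = x̄ + K·y = [8143539/23861836, -10523563/23861836, -39434489/23861836]
step 1: P' = (I − K·H)·P̄ = [9751807/11930918 3084622/5965459 -20011395/23861836; 3084622/5965459 5295017/11930918 -13417351/23861836; -20011395/23861836 -13417351/23861836 127447303/11930918]
step 2: x̄ = F·x = [33122565/11930918, -12075439/11930918, -41814513/23861836]
step 2: P̄ = F·P·Fᵀ + Q = [197539847/11930918 -228686597/11930918 -207315617/23861836; -228686597/11930918 416139127/11930918 193132769/23861836; -207315617/23861836 193132769/23861836 157196623/11930918]
step 2: y = z − H·x̄ = [28708982/5965459, 51163463/5965459]
step 2: S = H·P̄·Hᵀ + R = [2669386704/5965459 2360703616/5965459; 2360703616/5965459 2148069795/5965459]
step 2: K = P̄·Hᵀ·S⁻¹ = [9584754661/27006704336 -993267788/1687919021; 10765106469/27006704336 -232726612/1687919021; -8413580927/27006704336 735234679/1687919021]
step 2: x' = x̄ + K·y = [-7599591799/13503352168, -3731250855/13503352168, 6538561907/13503352168]
step 2: P' = (I − K·H)·P̄ = [21503968117/27006704336 13557825813/27006704336 -17236397075/27006704336; 13557825813/27006704336 11696012917/27006704336 -11354519643/27006704336; -17236397075/27006704336 -11354519643/27006704336 238382889261/27006704336]

step 0: x' = [-475/398, 57/199, 2461/796], P' = [5179/5174 1671/2587 -3013/10348; 1671/2587 1382/2587 -1119/5174; -3013/10348 -1119/5174 221007/20696]
step 1: x' = [8143539/23861836, -10523563/23861836, -39434489/23861836], P' = [9751807/11930918 3084622/5965459 -20011395/23861836; 3084622/5965459 5295017/11930918 -13417351/23861836; -20011395/23861836 -13417351/23861836 127447303/11930918]
step 2: x' = [-7599591799/13503352168, -3731250855/13503352168, 6538561907/13503352168], P' = [21503968117/27006704336 13557825813/27006704336 -17236397075/27006704336; 13557825813/27006704336 11696012917/27006704336 -11354519643/27006704336; -17236397075/27006704336 -11354519643/27006704336 238382889261/27006704336]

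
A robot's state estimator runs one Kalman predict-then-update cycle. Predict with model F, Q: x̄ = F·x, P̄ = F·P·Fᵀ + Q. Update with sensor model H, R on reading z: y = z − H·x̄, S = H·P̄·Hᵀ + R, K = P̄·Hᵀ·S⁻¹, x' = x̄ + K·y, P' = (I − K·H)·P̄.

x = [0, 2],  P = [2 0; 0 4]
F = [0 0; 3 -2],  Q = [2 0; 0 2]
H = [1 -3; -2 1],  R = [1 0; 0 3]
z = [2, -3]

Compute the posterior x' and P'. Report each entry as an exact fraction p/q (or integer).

x' = [2456/2825, -1184/2825]
P' = [2022/2825 792/2825; 792/2825 612/2825]

x̄ = F·x = [0, -4]
P̄ = F·P·Fᵀ + Q = [2 0; 0 36]
y = z − H·x̄ = [-10, 1]
S = H·P̄·Hᵀ + R = [327 -112; -112 47]
K = P̄·Hᵀ·S⁻¹ = [-354/2825 -1084/2825; -1044/2825 -324/2825]
x' = x̄ + K·y = [2456/2825, -1184/2825]
P' = (I − K·H)·P̄ = [2022/2825 792/2825; 792/2825 612/2825]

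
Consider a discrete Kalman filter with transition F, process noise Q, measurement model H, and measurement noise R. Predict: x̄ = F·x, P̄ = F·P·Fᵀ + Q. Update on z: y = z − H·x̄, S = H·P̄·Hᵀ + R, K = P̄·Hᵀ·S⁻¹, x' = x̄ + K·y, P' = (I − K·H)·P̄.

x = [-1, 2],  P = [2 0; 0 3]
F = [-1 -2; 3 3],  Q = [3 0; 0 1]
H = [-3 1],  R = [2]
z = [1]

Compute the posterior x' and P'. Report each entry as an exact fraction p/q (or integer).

x' = [-14/23, -263/345]
P' = [16/23 38/23; 38/23 1946/345]

x̄ = F·x = [-3, 3]
P̄ = F·P·Fᵀ + Q = [17 -24; -24 46]
y = z − H·x̄ = [-11]
S = H·P̄·Hᵀ + R = [345]
K = P̄·Hᵀ·S⁻¹ = [-5/23; 118/345]
x' = x̄ + K·y = [-14/23, -263/345]
P' = (I − K·H)·P̄ = [16/23 38/23; 38/23 1946/345]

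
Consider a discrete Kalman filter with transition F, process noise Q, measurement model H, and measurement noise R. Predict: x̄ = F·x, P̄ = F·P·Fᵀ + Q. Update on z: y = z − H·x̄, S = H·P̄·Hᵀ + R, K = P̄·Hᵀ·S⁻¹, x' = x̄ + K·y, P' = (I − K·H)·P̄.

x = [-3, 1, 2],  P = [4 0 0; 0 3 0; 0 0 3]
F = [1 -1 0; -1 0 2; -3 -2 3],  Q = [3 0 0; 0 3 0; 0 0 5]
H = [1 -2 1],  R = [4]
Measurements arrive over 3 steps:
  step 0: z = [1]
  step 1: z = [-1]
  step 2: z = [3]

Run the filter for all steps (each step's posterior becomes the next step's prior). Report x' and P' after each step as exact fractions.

step 0: x̄ = F·x = [-4, 7, 13]
step 0: P̄ = F·P·Fᵀ + Q = [10 -4 -6; -4 19 30; -6 30 80]
step 0: y = z − H·x̄ = [6]
step 0: S = H·P̄·Hᵀ + R = [54]
step 0: K = P̄·Hᵀ·S⁻¹ = [2/9; -2/9; 7/27]
step 0: x' = x̄ + K·y = [-8/3, 17/3, 131/9]
step 0: P' = (I − K·H)·P̄ = [22/3 -4/3 -82/9; -4/3 49/3 298/9; -82/9 298/9 2062/27]
step 1: x̄ = F·x = [-25/3, 286/9, 121/3]
step 1: P̄ = F·P·Fᵀ + Q = [88/3 -838/9 -352/3; -838/9 9511/27 3844/9; -352/3 3844/9 1723/3]
step 1: y = z − H·x̄ = [275/9]
step 1: S = H·P̄·Hᵀ + R = [12043/27]
step 1: K = P̄·Hᵀ·S⁻¹ = [2652/12043; -10004/12043; -10725/12043]
step 1: x' = x̄ + K·y = [-19325/12043, 77022/12043, 158026/12043]
step 1: P' = (I − K·H)·P̄ = [92776/12043 -138722/12043 -359612/12043; -138722/12043 535591/12043 1169888/12043; -359612/12043 1169888/12043 2656488/12043]
step 2: x̄ = F·x = [-96347/12043, 335377/12043, 378009/12043]
step 2: P̄ = F·P·Fᵀ + Q = [941940/12043 -3290498/12043 -3934368/12043; -3290498/12043 12193305/12043 14496768/12043; -3934368/12043 14496768/12043 17715651/12043]
step 2: y = z − H·x̄ = [425221/12043]
step 2: S = H·P̄·Hᵀ + R = [14785167/12043]
step 2: K = P̄·Hᵀ·S⁻¹ = [3588568/14785167; -13180340/14785167; -5070751/4928389]
step 2: x' = x̄ + K·y = [8422153/14785167, -53637167/14785167, -24347290/4928389]
step 2: P' = (I − K·H)·P̄ = [87097892/14785167 -112265722/14785167 -99091688/4928389; -112265722/14785167 544605845/14785167 382918684/4928389; -99091688/4928389 382918684/4928389 844646052/4928389]

step 0: x' = [-8/3, 17/3, 131/9], P' = [22/3 -4/3 -82/9; -4/3 49/3 298/9; -82/9 298/9 2062/27]
step 1: x' = [-19325/12043, 77022/12043, 158026/12043], P' = [92776/12043 -138722/12043 -359612/12043; -138722/12043 535591/12043 1169888/12043; -359612/12043 1169888/12043 2656488/12043]
step 2: x' = [8422153/14785167, -53637167/14785167, -24347290/4928389], P' = [87097892/14785167 -112265722/14785167 -99091688/4928389; -112265722/14785167 544605845/14785167 382918684/4928389; -99091688/4928389 382918684/4928389 844646052/4928389]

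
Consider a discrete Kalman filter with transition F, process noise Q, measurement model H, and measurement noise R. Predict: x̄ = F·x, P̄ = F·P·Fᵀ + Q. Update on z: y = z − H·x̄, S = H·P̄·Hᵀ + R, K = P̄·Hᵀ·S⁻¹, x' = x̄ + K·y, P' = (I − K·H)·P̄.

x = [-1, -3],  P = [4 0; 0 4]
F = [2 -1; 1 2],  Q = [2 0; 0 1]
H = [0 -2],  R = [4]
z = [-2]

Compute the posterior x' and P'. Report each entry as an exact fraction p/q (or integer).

x' = [1, 7/11]
P' = [22 0; 0 21/22]

x̄ = F·x = [1, -7]
P̄ = F·P·Fᵀ + Q = [22 0; 0 21]
y = z − H·x̄ = [-16]
S = H·P̄·Hᵀ + R = [88]
K = P̄·Hᵀ·S⁻¹ = [0; -21/44]
x' = x̄ + K·y = [1, 7/11]
P' = (I − K·H)·P̄ = [22 0; 0 21/22]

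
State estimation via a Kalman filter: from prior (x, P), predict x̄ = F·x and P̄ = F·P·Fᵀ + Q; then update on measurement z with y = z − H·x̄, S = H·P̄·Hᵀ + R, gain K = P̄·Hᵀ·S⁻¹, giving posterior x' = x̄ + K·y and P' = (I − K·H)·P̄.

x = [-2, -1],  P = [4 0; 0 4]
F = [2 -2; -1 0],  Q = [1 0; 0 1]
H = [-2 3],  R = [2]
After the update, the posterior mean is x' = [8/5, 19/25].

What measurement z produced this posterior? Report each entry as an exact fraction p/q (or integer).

x̄ = F·x = [-2, 2]
P̄ = F·P·Fᵀ + Q = [33 -8; -8 5]
S = H·P̄·Hᵀ + R = [275]
K = P̄·Hᵀ·S⁻¹ = [-18/55; 31/275]
x' − x̄ = [18/5, -31/25] = K·y
y = (KᵀK)⁻¹·Kᵀ·(x' − x̄) = [-11]
z = y + H·x̄ = [-11] + [10] = [-1]

z = [-1]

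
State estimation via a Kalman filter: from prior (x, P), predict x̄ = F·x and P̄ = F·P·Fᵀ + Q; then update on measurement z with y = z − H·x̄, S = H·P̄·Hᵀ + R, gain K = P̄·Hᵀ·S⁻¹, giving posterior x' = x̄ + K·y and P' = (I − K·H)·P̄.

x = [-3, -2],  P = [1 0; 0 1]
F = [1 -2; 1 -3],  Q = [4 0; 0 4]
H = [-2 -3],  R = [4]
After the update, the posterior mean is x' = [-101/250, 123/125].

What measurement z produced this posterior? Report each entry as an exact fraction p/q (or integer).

x̄ = F·x = [1, 3]
P̄ = F·P·Fᵀ + Q = [9 7; 7 14]
S = H·P̄·Hᵀ + R = [250]
K = P̄·Hᵀ·S⁻¹ = [-39/250; -28/125]
x' − x̄ = [-351/250, -252/125] = K·y
y = (KᵀK)⁻¹·Kᵀ·(x' − x̄) = [9]
z = y + H·x̄ = [9] + [-11] = [-2]

z = [-2]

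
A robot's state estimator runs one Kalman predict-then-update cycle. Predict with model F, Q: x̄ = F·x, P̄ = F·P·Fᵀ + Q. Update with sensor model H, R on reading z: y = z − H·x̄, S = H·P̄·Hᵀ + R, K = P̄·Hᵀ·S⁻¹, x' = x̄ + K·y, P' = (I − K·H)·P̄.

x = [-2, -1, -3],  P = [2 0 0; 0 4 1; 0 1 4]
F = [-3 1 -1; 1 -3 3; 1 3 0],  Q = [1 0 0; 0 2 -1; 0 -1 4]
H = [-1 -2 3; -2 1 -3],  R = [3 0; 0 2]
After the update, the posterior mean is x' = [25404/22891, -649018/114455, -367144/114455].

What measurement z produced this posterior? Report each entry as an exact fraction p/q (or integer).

x̄ = F·x = [8, -8, -5]
P̄ = F·P·Fᵀ + Q = [25 -24 3; -24 58 -26; 3 -26 42]
S = H·P̄·Hᵀ + R = [836 -759; -759 826]
K = P̄·Hᵀ·S⁻¹ = [-7313/22891 -820/2081; -764/114455 2254/10405; 24628/114455 67/10405]
x' − x̄ = [-157724/22891, 266622/114455, 205131/114455] = K·y
y = (KᵀK)⁻¹·Kᵀ·(x' − x̄) = [8, 11]
z = y + H·x̄ = [8, 11] + [-7, -9] = [1, 2]

z = [1, 2]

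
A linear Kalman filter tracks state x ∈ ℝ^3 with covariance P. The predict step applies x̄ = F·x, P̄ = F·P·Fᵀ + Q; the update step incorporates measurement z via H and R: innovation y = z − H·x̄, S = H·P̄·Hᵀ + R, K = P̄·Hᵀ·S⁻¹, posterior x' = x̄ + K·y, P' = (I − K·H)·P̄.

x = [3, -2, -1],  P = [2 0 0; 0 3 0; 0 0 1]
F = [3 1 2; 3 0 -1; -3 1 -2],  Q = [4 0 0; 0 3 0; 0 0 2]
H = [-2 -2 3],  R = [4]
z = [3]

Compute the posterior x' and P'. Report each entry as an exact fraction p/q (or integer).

x̄ = F·x = [5, 10, -9]
P̄ = F·P·Fᵀ + Q = [29 16 -19; 16 22 -16; -19 -16 27]
y = z − H·x̄ = [60]
S = H·P̄·Hᵀ + R = [999]
K = P̄·Hᵀ·S⁻¹ = [-49/333; -124/999; 151/999]
x' = x̄ + K·y = [-425/111, 850/333, 23/333]
P' = (I − K·H)·P̄ = [818/111 -748/333 1072/333; -748/333 6602/999 2740/999; 1072/333 2740/999 4172/999]

x' = [-425/111, 850/333, 23/333]
P' = [818/111 -748/333 1072/333; -748/333 6602/999 2740/999; 1072/333 2740/999 4172/999]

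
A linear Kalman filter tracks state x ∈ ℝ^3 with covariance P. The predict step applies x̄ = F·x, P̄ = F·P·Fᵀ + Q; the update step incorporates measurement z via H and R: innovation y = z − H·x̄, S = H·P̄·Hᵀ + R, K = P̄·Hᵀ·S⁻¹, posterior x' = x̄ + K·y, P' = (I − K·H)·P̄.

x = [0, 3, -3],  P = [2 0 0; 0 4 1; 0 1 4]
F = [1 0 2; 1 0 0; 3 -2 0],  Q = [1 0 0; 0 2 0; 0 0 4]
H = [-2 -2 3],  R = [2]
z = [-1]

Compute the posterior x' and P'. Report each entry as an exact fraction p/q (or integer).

x̄ = F·x = [-6, 0, -6]
P̄ = F·P·Fᵀ + Q = [19 2 2; 2 4 6; 2 6 38]
y = z − H·x̄ = [5]
S = H·P̄·Hᵀ + R = [356]
K = P̄·Hᵀ·S⁻¹ = [-9/89; 3/178; 49/178]
x' = x̄ + K·y = [-579/89, 15/178, -823/178]
P' = (I − K·H)·P̄ = [1367/89 232/89 1060/89; 232/89 347/89 387/89; 1060/89 387/89 981/89]

x' = [-579/89, 15/178, -823/178]
P' = [1367/89 232/89 1060/89; 232/89 347/89 387/89; 1060/89 387/89 981/89]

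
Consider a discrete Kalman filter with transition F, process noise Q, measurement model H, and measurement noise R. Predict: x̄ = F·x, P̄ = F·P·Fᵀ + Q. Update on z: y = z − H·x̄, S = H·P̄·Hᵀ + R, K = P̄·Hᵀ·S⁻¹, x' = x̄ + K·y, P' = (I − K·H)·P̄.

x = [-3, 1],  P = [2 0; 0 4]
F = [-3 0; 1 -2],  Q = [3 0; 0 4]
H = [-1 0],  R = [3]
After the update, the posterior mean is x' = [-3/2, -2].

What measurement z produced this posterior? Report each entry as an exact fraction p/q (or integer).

x̄ = F·x = [9, -5]
P̄ = F·P·Fᵀ + Q = [21 -6; -6 22]
S = H·P̄·Hᵀ + R = [24]
K = P̄·Hᵀ·S⁻¹ = [-7/8; 1/4]
x' − x̄ = [-21/2, 3] = K·y
y = (KᵀK)⁻¹·Kᵀ·(x' − x̄) = [12]
z = y + H·x̄ = [12] + [-9] = [3]

z = [3]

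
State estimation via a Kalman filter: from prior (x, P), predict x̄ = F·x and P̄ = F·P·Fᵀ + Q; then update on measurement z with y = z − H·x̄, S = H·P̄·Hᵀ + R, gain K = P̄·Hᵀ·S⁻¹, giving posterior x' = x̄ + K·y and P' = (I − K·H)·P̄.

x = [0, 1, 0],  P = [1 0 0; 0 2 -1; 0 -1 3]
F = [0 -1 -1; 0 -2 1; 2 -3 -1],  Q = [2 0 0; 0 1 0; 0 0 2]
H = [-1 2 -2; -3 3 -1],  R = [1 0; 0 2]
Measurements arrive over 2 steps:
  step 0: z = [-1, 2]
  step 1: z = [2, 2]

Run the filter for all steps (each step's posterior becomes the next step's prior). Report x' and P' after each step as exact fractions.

step 0: x' = [-921/1361, 336/1361, 1359/1361], P' = [6735/2722 4180/1361 5135/2722; 4180/1361 5914/1361 4064/1361; 5135/2722 4064/1361 6627/2722]
step 1: x' = [1708933/1955395, 3080108/1955395, 203709/1955395], P' = [14764733/3910790 8870899/1955395 10593589/3910790; 8870899/1955395 11540124/1955395 7413487/1955395; 10593589/3910790 7413487/1955395 10935357/3910790]

step 0: x̄ = F·x = [-1, -2, -3]
step 0: P̄ = F·P·Fᵀ + Q = [5 0 5; 0 16 10; 5 10 21]
step 0: y = z − H·x̄ = [-4, 2]
step 0: S = H·P̄·Hᵀ + R = [94 108; 108 182]
step 0: K = P̄·Hᵀ·S⁻¹ = [-285/2722 -65/1361; -480/1361 569/1361; -2133/2722 588/1361]
step 0: x' = x̄ + K·y = [-921/1361, 336/1361, 1359/1361]
step 0: P' = (I − K·H)·P̄ = [6735/2722 4180/1361 5135/2722; 4180/1361 5914/1361 4064/1361; 5135/2722 4064/1361 6627/2722]
step 1: x̄ = F·x = [-1695/1361, 687/1361, -4209/1361]
step 1: P̄ = F·P·Fᵀ + Q = [40155/2722 25157/2722 47633/2722; 25157/2722 24149/2722 33043/2722; 47633/2722 33043/2722 73371/2722]
step 1: y = z − H·x̄ = [-8765/1361, -8633/1361]
step 1: S = H·P̄·Hᵀ + R = [258517/2722 254775/2722; 254775/2722 292265/2722]
step 1: K = P̄·Hᵀ·S⁻¹ = [-93663/782158 -831197/3910790; -123525/391079 297094/1955395; -562071/782158 882399/3910790]
step 1: x' = x̄ + K·y = [1708933/1955395, 3080108/1955395, 203709/1955395]
step 1: P' = (I − K·H)·P̄ = [14764733/3910790 8870899/1955395 10593589/3910790; 8870899/1955395 11540124/1955395 7413487/1955395; 10593589/3910790 7413487/1955395 10935357/3910790]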